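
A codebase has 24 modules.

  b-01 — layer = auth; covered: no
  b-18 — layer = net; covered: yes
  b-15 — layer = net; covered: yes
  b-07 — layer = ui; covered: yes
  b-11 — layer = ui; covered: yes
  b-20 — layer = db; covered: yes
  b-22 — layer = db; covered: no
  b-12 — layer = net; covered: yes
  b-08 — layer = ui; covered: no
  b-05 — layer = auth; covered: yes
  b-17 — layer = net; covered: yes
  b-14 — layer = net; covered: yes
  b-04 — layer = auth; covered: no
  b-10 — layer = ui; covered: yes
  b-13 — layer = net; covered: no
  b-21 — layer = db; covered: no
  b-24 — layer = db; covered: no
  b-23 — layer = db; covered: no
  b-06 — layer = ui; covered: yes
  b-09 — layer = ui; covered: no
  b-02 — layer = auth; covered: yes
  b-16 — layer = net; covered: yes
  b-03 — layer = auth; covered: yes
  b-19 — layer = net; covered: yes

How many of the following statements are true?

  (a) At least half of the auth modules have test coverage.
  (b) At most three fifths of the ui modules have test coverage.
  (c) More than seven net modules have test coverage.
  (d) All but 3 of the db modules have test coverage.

(a) auth: |A| = 5, |A ∩ B| = 3; needs |A ∩ B| ≥ |A ∖ B| — true.
(b) ui: |A| = 6, |A ∩ B| = 4; needs |A ∩ B| / |A| ≤ 3/5 — false.
(c) net: |A| = 8, |A ∩ B| = 7; needs |A ∩ B| > 7 — false.
(d) db: |A| = 5, |A ∩ B| = 1; needs |A ∖ B| = 3 — false.

1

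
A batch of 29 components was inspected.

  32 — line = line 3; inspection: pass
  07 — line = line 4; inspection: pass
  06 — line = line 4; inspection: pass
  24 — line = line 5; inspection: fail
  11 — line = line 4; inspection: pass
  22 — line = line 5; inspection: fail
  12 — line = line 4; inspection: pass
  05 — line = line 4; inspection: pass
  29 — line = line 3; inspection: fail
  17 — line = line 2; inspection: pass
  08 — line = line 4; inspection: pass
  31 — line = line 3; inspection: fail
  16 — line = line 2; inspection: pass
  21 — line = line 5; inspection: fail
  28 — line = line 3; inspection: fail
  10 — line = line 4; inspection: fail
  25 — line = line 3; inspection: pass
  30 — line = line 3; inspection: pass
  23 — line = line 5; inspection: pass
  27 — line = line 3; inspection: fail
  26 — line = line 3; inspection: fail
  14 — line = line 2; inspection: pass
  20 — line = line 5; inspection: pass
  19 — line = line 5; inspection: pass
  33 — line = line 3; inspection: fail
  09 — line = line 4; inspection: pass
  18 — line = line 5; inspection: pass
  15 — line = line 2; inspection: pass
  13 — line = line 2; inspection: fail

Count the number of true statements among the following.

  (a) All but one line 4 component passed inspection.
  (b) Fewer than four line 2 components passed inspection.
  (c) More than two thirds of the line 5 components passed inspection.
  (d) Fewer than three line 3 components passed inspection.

(a) line 4: |A| = 8, |A ∩ B| = 7; needs |A ∖ B| = 1 — true.
(b) line 2: |A| = 5, |A ∩ B| = 4; needs |A ∩ B| < 4 — false.
(c) line 5: |A| = 7, |A ∩ B| = 4; needs |A ∩ B| / |A| > 2/3 — false.
(d) line 3: |A| = 9, |A ∩ B| = 3; needs |A ∩ B| < 3 — false.

1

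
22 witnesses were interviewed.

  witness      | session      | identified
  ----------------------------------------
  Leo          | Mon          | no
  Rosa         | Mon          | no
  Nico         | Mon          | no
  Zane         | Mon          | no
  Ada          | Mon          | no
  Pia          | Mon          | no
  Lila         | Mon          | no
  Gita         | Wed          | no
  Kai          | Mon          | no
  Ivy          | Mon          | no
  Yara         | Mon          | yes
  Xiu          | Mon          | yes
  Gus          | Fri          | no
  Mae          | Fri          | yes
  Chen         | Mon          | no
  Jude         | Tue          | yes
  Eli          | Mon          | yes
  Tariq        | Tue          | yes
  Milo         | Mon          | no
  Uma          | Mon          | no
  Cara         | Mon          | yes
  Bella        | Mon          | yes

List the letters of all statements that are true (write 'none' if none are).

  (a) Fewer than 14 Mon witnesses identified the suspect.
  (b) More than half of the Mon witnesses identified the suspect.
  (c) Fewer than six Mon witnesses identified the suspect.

|A| = 17, |A ∩ B| = 5, |A ∖ B| = 12.
(a) |A ∩ B| < 14: holds.
(b) |A ∩ B| > |A ∖ B|: fails.
(c) |A ∩ B| < 6: holds.

(a), (c)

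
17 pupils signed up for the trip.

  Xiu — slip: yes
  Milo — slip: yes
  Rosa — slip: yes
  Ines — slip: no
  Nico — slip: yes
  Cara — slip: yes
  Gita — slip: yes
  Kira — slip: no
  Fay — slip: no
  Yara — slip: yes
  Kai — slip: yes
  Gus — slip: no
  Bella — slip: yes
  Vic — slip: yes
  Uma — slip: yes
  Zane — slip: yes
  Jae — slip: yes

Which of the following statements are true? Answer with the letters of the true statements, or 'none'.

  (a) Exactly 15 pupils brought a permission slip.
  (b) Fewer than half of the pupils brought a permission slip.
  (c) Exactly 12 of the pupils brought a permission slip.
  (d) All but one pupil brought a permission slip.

none

|A| = 17, |A ∩ B| = 13, |A ∖ B| = 4.
(a) |A ∩ B| = 15: fails.
(b) |A ∩ B| < |A ∖ B|: fails.
(c) |A ∩ B| = 12: fails.
(d) |A ∖ B| = 1: fails.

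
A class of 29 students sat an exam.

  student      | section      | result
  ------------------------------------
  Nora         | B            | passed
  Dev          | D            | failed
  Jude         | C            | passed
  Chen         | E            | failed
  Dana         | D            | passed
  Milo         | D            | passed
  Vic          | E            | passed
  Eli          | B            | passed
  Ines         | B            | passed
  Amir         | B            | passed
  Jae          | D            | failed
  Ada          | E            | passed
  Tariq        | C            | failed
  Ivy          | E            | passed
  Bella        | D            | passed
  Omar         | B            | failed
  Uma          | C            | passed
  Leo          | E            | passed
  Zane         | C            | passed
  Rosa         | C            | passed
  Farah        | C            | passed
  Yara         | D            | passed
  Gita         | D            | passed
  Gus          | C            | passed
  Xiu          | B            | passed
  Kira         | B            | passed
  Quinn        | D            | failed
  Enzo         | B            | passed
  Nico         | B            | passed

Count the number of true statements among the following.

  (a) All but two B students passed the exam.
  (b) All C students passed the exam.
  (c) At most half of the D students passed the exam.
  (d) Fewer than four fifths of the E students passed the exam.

0

(a) B: |A| = 9, |A ∩ B| = 8; needs |A ∖ B| = 2 — false.
(b) C: |A| = 7, |A ∩ B| = 6; needs A ⊆ B, i.e. every element of A is in B (|A ∖ B| = 0) — false.
(c) D: |A| = 8, |A ∩ B| = 5; needs |A ∩ B| ≤ |A ∖ B| — false.
(d) E: |A| = 5, |A ∩ B| = 4; needs |A ∩ B| / |A| < 4/5 — false.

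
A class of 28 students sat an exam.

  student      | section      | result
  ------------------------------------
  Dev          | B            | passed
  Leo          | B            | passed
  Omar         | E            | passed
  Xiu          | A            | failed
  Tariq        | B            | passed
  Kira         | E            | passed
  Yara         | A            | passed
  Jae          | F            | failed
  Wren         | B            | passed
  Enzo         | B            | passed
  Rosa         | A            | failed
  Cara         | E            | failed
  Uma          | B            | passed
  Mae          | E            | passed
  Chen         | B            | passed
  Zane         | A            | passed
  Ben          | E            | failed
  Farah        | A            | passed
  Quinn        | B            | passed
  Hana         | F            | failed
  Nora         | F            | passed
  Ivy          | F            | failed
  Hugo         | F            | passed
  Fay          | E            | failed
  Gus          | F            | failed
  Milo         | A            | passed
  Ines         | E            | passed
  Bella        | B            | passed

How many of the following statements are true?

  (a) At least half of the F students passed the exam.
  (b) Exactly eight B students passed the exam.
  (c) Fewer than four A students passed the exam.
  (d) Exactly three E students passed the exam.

0

(a) F: |A| = 6, |A ∩ B| = 2; needs |A ∩ B| ≥ |A ∖ B| — false.
(b) B: |A| = 9, |A ∩ B| = 9; needs |A ∩ B| = 8 — false.
(c) A: |A| = 6, |A ∩ B| = 4; needs |A ∩ B| < 4 — false.
(d) E: |A| = 7, |A ∩ B| = 4; needs |A ∩ B| = 3 — false.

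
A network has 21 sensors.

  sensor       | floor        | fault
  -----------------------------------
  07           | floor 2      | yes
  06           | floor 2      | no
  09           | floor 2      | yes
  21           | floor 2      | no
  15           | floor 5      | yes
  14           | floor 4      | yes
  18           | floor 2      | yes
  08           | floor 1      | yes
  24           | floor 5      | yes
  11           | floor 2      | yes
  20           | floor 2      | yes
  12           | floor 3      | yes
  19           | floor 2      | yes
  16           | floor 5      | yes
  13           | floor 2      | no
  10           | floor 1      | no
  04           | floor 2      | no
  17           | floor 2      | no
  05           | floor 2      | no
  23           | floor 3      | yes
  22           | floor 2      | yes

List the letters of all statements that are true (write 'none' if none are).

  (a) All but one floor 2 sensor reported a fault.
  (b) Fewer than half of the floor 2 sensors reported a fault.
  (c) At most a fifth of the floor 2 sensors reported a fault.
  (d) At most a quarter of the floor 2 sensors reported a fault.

|A| = 13, |A ∩ B| = 7, |A ∖ B| = 6.
(a) |A ∖ B| = 1: fails.
(b) |A ∩ B| < |A ∖ B|: fails.
(c) |A ∩ B| / |A| ≤ 1/5: fails.
(d) |A ∩ B| / |A| ≤ 1/4: fails.

none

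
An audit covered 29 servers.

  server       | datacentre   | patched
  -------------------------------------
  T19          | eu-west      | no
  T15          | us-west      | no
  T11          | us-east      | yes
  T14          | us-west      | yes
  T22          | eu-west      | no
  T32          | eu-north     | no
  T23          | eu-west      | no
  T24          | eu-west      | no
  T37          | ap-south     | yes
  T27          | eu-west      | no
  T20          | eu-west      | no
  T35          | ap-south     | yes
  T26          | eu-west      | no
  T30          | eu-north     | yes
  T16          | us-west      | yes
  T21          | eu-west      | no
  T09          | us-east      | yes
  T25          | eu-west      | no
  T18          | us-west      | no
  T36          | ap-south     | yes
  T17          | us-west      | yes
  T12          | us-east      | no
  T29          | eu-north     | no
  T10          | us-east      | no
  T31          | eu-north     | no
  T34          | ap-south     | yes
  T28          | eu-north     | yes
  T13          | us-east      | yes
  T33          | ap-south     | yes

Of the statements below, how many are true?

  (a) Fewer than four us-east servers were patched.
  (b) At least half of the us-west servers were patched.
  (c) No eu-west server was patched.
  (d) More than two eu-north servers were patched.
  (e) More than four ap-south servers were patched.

4

(a) us-east: |A| = 5, |A ∩ B| = 3; needs |A ∩ B| < 4 — true.
(b) us-west: |A| = 5, |A ∩ B| = 3; needs |A ∩ B| ≥ |A ∖ B| — true.
(c) eu-west: |A| = 9, |A ∩ B| = 0; needs A ∩ B = ∅ (|A ∩ B| = 0) — true.
(d) eu-north: |A| = 5, |A ∩ B| = 2; needs |A ∩ B| > 2 — false.
(e) ap-south: |A| = 5, |A ∩ B| = 5; needs |A ∩ B| > 4 — true.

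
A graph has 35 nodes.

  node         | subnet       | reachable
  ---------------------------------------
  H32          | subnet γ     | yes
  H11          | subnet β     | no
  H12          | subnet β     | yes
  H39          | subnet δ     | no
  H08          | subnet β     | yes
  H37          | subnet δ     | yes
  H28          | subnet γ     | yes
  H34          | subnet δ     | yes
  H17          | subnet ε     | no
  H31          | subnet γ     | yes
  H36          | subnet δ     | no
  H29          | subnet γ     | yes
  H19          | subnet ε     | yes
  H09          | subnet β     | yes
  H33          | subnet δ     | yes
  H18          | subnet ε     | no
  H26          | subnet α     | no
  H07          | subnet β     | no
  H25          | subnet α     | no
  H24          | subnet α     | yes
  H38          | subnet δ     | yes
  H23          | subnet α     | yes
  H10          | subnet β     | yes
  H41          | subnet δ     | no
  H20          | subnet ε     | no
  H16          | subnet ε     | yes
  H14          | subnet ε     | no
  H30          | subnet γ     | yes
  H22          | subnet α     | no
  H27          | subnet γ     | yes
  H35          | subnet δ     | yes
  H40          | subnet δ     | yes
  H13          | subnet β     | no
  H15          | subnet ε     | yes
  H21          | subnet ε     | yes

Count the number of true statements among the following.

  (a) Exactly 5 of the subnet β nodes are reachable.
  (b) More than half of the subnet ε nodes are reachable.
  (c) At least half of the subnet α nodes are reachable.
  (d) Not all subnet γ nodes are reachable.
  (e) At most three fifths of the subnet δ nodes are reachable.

0

(a) subnet β: |A| = 7, |A ∩ B| = 4; needs |A ∩ B| = 5 — false.
(b) subnet ε: |A| = 8, |A ∩ B| = 4; needs |A ∩ B| > |A ∖ B| — false.
(c) subnet α: |A| = 5, |A ∩ B| = 2; needs |A ∩ B| ≥ |A ∖ B| — false.
(d) subnet γ: |A| = 6, |A ∩ B| = 6; needs A ⊄ B (|A ∖ B| ≥ 1) — false.
(e) subnet δ: |A| = 9, |A ∩ B| = 6; needs |A ∩ B| / |A| ≤ 3/5 — false.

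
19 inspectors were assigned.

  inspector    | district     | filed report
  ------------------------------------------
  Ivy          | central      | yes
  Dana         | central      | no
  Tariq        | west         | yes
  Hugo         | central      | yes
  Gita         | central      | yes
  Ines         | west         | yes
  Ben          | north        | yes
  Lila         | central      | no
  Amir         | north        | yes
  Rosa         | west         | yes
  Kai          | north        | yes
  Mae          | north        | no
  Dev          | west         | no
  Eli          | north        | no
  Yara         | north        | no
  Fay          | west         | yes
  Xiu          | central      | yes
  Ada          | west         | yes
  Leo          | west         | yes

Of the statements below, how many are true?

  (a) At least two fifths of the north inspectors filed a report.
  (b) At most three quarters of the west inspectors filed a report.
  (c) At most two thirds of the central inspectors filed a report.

2

(a) north: |A| = 6, |A ∩ B| = 3; needs |A ∩ B| / |A| ≥ 2/5 — true.
(b) west: |A| = 7, |A ∩ B| = 6; needs |A ∩ B| / |A| ≤ 3/4 — false.
(c) central: |A| = 6, |A ∩ B| = 4; needs |A ∩ B| / |A| ≤ 2/3 — true.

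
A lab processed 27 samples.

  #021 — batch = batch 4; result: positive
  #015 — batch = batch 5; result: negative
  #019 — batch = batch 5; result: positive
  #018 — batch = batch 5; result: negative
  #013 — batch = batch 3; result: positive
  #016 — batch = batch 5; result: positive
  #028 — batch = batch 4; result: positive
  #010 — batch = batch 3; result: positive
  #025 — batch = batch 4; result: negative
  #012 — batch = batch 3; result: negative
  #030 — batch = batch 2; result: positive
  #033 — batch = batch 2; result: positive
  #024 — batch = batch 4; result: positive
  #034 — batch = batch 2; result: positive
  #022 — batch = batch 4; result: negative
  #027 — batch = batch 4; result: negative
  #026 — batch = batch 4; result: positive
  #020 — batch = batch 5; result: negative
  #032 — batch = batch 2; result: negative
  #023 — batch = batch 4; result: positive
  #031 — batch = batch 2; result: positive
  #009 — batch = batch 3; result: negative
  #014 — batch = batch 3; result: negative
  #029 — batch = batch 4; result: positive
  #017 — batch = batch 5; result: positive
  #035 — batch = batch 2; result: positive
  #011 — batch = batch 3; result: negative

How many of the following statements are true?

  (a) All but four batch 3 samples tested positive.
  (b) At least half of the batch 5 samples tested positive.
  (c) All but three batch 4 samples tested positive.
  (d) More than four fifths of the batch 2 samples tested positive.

(a) batch 3: |A| = 6, |A ∩ B| = 2; needs |A ∖ B| = 4 — true.
(b) batch 5: |A| = 6, |A ∩ B| = 3; needs |A ∩ B| ≥ |A ∖ B| — true.
(c) batch 4: |A| = 9, |A ∩ B| = 6; needs |A ∖ B| = 3 — true.
(d) batch 2: |A| = 6, |A ∩ B| = 5; needs |A ∩ B| / |A| > 4/5 — true.

4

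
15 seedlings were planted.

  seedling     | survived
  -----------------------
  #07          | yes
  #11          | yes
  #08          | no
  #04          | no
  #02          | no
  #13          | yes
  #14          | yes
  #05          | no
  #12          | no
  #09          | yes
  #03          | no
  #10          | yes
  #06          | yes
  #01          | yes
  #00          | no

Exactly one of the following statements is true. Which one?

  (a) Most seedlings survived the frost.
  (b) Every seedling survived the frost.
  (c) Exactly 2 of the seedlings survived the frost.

(a)

|A| = 15, |A ∩ B| = 8, |A ∖ B| = 7.
(a) requires |A ∩ B| > |A ∖ B|: true.
(b) requires A ⊆ B, i.e. every element of A is in B (|A ∖ B| = 0): false.
(c) requires |A ∩ B| = 2: false.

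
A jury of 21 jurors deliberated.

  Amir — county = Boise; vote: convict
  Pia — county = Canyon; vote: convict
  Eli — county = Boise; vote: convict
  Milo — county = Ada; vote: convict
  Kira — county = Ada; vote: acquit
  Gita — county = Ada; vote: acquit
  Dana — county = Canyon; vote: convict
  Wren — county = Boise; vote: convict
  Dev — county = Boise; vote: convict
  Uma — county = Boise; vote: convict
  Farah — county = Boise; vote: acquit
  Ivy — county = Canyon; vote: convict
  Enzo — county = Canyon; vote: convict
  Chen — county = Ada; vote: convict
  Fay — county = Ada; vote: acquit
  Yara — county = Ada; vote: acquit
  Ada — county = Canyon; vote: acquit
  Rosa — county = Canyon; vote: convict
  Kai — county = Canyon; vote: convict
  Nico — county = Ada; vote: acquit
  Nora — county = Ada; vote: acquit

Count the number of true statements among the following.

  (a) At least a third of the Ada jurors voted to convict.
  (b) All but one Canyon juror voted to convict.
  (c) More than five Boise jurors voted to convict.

(a) Ada: |A| = 8, |A ∩ B| = 2; needs |A ∩ B| / |A| ≥ 1/3 — false.
(b) Canyon: |A| = 7, |A ∩ B| = 6; needs |A ∖ B| = 1 — true.
(c) Boise: |A| = 6, |A ∩ B| = 5; needs |A ∩ B| > 5 — false.

1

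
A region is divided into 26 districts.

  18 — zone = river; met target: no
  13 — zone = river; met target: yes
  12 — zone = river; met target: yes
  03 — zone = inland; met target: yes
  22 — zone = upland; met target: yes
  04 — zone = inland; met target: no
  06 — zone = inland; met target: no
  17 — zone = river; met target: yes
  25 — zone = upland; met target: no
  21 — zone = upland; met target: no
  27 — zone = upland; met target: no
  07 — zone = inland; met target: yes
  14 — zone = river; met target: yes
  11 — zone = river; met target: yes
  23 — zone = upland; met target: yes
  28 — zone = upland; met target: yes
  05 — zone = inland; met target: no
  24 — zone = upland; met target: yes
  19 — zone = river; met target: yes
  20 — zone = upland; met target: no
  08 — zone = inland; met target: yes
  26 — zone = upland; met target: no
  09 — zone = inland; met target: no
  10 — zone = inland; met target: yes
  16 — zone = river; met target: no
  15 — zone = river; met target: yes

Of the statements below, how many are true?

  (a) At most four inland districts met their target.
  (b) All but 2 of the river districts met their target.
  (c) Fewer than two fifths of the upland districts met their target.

(a) inland: |A| = 8, |A ∩ B| = 4; needs |A ∩ B| ≤ 4 — true.
(b) river: |A| = 9, |A ∩ B| = 7; needs |A ∖ B| = 2 — true.
(c) upland: |A| = 9, |A ∩ B| = 4; needs |A ∩ B| / |A| < 2/5 — false.

2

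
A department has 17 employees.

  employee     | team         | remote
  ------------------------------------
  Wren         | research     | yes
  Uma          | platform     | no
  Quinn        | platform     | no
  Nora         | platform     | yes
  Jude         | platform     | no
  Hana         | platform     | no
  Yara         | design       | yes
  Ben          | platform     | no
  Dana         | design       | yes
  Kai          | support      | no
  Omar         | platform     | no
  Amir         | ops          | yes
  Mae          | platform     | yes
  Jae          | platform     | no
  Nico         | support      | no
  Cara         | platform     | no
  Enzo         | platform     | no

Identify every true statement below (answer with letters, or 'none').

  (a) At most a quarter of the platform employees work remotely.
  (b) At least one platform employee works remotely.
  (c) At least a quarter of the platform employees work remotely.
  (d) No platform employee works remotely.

|A| = 11, |A ∩ B| = 2, |A ∖ B| = 9.
(a) |A ∩ B| / |A| ≤ 1/4: holds.
(b) A ∩ B ≠ ∅ (|A ∩ B| ≥ 1): holds.
(c) |A ∩ B| / |A| ≥ 1/4: fails.
(d) A ∩ B = ∅ (|A ∩ B| = 0): fails.

(a), (b)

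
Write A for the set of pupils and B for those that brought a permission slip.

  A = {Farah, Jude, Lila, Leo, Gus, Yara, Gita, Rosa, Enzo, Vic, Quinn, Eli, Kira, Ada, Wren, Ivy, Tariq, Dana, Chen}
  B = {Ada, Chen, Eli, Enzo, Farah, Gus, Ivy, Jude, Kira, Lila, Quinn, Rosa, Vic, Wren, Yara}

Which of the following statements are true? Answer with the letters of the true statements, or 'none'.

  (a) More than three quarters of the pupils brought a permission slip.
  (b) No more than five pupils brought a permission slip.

|A| = 19, |A ∩ B| = 15, |A ∖ B| = 4.
(a) |A ∩ B| / |A| > 3/4: holds.
(b) |A ∩ B| ≤ 5: fails.

(a)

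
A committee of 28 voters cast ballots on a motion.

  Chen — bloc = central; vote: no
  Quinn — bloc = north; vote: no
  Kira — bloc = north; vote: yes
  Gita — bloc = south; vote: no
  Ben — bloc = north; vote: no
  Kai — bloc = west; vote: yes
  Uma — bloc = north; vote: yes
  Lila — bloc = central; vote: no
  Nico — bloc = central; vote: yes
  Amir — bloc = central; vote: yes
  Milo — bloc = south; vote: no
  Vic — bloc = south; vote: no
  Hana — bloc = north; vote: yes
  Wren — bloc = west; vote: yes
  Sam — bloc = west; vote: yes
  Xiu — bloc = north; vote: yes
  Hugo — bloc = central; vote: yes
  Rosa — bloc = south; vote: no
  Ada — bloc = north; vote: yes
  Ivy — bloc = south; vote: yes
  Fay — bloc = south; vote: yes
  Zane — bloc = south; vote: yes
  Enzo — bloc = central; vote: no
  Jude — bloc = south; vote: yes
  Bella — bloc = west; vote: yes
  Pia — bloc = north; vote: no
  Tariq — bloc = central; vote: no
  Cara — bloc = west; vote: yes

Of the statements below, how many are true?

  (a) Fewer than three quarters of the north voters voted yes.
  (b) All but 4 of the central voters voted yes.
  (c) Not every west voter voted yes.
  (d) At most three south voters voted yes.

(a) north: |A| = 8, |A ∩ B| = 5; needs |A ∩ B| / |A| < 3/4 — true.
(b) central: |A| = 7, |A ∩ B| = 3; needs |A ∖ B| = 4 — true.
(c) west: |A| = 5, |A ∩ B| = 5; needs A ⊄ B (|A ∖ B| ≥ 1) — false.
(d) south: |A| = 8, |A ∩ B| = 4; needs |A ∩ B| ≤ 3 — false.

2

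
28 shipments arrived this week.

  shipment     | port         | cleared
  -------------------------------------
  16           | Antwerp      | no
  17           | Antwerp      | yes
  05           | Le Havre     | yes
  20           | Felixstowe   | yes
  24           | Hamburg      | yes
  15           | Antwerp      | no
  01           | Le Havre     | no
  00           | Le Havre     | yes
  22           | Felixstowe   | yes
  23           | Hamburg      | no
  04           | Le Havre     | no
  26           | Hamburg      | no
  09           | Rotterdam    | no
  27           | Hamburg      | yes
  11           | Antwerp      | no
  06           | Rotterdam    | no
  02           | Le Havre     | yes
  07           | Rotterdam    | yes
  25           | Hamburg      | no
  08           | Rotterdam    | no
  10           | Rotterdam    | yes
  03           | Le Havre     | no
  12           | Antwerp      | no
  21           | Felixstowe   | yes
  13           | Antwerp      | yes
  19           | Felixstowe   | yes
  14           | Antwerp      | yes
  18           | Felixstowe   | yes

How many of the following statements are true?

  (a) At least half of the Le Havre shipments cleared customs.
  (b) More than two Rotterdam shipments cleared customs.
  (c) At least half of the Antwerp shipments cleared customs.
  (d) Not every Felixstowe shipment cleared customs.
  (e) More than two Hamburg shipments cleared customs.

(a) Le Havre: |A| = 6, |A ∩ B| = 3; needs |A ∩ B| ≥ |A ∖ B| — true.
(b) Rotterdam: |A| = 5, |A ∩ B| = 2; needs |A ∩ B| > 2 — false.
(c) Antwerp: |A| = 7, |A ∩ B| = 3; needs |A ∩ B| ≥ |A ∖ B| — false.
(d) Felixstowe: |A| = 5, |A ∩ B| = 5; needs A ⊄ B (|A ∖ B| ≥ 1) — false.
(e) Hamburg: |A| = 5, |A ∩ B| = 2; needs |A ∩ B| > 2 — false.

1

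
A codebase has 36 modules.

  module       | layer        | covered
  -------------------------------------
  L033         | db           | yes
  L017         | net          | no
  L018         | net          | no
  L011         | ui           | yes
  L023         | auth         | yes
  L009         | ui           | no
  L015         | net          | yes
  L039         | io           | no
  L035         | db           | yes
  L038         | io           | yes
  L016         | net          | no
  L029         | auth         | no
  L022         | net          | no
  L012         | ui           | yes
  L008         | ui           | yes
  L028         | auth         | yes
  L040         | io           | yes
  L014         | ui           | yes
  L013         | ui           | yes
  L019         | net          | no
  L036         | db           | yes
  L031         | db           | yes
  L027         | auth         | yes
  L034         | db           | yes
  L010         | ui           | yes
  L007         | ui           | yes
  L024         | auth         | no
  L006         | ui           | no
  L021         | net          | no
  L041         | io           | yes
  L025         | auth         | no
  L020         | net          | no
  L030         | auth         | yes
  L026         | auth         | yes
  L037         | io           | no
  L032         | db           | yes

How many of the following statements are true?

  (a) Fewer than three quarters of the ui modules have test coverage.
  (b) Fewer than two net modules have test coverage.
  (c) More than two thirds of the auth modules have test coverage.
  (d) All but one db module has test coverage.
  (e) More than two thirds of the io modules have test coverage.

(a) ui: |A| = 9, |A ∩ B| = 7; needs |A ∩ B| / |A| < 3/4 — false.
(b) net: |A| = 8, |A ∩ B| = 1; needs |A ∩ B| < 2 — true.
(c) auth: |A| = 8, |A ∩ B| = 5; needs |A ∩ B| / |A| > 2/3 — false.
(d) db: |A| = 6, |A ∩ B| = 6; needs |A ∖ B| = 1 — false.
(e) io: |A| = 5, |A ∩ B| = 3; needs |A ∩ B| / |A| > 2/3 — false.

1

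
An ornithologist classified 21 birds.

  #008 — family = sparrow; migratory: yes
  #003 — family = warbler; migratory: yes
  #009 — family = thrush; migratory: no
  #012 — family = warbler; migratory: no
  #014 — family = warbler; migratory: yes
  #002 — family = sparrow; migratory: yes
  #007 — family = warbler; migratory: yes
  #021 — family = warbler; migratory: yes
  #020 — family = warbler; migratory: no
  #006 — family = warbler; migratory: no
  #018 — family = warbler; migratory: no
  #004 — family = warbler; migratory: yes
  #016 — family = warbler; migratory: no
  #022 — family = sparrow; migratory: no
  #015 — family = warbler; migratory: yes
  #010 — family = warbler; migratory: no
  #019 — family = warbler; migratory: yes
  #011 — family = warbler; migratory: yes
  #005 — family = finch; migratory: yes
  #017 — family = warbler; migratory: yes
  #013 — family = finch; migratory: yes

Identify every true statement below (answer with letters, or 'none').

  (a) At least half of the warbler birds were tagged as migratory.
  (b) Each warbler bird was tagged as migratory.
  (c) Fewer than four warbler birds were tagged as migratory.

(a)

|A| = 15, |A ∩ B| = 9, |A ∖ B| = 6.
(a) |A ∩ B| ≥ |A ∖ B|: holds.
(b) A ⊆ B, i.e. every element of A is in B (|A ∖ B| = 0): fails.
(c) |A ∩ B| < 4: fails.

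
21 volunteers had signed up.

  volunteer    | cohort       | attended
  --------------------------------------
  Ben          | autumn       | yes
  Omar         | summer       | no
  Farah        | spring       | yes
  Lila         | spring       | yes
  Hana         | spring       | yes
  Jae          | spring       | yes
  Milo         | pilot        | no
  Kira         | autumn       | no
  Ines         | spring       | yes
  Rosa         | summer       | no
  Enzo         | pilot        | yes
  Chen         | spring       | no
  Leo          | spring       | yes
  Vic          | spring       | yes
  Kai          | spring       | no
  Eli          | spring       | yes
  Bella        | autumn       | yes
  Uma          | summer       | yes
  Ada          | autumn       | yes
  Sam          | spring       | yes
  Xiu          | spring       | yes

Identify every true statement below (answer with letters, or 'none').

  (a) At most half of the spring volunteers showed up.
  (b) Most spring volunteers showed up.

|A| = 12, |A ∩ B| = 10, |A ∖ B| = 2.
(a) |A ∩ B| ≤ |A ∖ B|: fails.
(b) |A ∩ B| > |A ∖ B|: holds.

(b)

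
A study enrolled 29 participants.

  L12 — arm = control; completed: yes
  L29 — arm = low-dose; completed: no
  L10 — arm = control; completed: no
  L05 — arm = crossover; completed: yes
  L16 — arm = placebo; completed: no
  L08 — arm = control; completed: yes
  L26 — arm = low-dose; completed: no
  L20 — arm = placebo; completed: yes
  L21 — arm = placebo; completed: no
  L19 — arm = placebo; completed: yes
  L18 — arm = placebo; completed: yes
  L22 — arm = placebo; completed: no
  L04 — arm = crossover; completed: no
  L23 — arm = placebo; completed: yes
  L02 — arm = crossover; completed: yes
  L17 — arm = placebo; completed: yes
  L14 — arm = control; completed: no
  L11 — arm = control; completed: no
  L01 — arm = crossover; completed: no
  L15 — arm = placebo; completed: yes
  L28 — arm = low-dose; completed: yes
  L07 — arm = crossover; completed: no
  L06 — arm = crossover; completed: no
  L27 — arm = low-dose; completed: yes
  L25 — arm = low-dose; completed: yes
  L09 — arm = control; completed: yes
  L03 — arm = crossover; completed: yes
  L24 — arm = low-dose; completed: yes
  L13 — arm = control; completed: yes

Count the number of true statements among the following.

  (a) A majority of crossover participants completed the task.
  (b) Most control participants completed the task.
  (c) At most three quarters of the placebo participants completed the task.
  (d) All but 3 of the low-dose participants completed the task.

2

(a) crossover: |A| = 7, |A ∩ B| = 3; needs |A ∩ B| > |A ∖ B| — false.
(b) control: |A| = 7, |A ∩ B| = 4; needs |A ∩ B| > |A ∖ B| — true.
(c) placebo: |A| = 9, |A ∩ B| = 6; needs |A ∩ B| / |A| ≤ 3/4 — true.
(d) low-dose: |A| = 6, |A ∩ B| = 4; needs |A ∖ B| = 3 — false.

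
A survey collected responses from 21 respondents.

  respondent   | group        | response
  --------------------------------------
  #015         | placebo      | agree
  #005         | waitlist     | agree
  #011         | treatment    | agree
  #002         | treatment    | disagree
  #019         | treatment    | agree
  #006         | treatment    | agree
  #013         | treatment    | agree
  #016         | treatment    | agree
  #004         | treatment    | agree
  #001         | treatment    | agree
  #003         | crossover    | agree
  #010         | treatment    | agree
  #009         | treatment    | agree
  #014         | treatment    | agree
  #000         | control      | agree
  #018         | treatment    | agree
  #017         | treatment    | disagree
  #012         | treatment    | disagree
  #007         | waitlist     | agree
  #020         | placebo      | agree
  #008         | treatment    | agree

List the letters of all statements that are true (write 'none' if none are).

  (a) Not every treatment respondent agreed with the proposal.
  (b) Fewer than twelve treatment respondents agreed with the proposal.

|A| = 15, |A ∩ B| = 12, |A ∖ B| = 3.
(a) A ⊄ B (|A ∖ B| ≥ 1): holds.
(b) |A ∩ B| < 12: fails.

(a)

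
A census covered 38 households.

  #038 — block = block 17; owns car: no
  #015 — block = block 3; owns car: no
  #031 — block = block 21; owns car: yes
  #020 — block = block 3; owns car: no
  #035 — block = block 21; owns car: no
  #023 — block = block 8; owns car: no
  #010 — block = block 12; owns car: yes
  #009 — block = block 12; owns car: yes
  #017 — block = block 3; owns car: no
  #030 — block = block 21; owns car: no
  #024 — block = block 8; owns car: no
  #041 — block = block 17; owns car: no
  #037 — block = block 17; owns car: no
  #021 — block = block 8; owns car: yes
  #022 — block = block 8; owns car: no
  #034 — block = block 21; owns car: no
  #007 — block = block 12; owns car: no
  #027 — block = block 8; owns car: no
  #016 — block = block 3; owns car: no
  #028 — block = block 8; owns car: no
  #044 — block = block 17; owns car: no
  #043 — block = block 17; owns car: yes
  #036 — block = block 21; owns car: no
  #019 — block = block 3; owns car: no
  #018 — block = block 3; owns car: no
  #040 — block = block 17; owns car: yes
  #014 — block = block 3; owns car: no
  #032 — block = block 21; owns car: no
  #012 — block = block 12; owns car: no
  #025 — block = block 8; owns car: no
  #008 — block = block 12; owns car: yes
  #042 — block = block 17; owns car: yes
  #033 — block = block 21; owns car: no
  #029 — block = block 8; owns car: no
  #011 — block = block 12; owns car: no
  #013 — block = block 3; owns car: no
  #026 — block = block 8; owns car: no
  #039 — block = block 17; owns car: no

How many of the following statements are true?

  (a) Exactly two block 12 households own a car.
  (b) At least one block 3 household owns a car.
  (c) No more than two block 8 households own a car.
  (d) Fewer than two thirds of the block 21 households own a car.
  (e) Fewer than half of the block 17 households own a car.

(a) block 12: |A| = 6, |A ∩ B| = 3; needs |A ∩ B| = 2 — false.
(b) block 3: |A| = 8, |A ∩ B| = 0; needs A ∩ B ≠ ∅ (|A ∩ B| ≥ 1) — false.
(c) block 8: |A| = 9, |A ∩ B| = 1; needs |A ∩ B| ≤ 2 — true.
(d) block 21: |A| = 7, |A ∩ B| = 1; needs |A ∩ B| / |A| < 2/3 — true.
(e) block 17: |A| = 8, |A ∩ B| = 3; needs |A ∩ B| < |A ∖ B| — true.

3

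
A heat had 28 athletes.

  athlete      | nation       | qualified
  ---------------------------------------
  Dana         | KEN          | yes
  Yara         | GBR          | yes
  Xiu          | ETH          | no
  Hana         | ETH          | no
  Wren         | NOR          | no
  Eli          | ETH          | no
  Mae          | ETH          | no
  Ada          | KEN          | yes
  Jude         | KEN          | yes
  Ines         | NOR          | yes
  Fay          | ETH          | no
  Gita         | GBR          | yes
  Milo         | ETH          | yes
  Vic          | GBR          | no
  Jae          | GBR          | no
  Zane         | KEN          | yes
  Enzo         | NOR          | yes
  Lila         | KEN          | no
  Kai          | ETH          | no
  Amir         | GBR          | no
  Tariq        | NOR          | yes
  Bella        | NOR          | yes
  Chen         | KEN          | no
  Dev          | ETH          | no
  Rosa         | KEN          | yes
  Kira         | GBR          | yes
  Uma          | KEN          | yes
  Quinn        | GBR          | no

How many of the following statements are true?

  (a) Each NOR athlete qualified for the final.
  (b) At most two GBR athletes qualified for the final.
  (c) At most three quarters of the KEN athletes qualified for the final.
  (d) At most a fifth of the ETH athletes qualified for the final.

(a) NOR: |A| = 5, |A ∩ B| = 4; needs A ⊆ B, i.e. every element of A is in B (|A ∖ B| = 0) — false.
(b) GBR: |A| = 7, |A ∩ B| = 3; needs |A ∩ B| ≤ 2 — false.
(c) KEN: |A| = 8, |A ∩ B| = 6; needs |A ∩ B| / |A| ≤ 3/4 — true.
(d) ETH: |A| = 8, |A ∩ B| = 1; needs |A ∩ B| / |A| ≤ 1/5 — true.

2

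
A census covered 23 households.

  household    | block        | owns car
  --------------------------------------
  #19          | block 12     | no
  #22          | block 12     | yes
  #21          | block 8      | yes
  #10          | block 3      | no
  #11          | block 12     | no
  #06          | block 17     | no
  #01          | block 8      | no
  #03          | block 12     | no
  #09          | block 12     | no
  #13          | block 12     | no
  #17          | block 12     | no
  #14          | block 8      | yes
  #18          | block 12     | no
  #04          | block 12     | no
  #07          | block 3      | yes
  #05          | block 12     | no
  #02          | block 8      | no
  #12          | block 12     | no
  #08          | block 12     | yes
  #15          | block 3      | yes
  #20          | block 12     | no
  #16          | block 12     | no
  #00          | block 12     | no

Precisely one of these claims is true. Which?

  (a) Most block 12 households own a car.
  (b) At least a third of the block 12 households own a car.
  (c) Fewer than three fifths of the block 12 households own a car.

(c)

|A| = 15, |A ∩ B| = 2, |A ∖ B| = 13.
(a) requires |A ∩ B| > |A ∖ B|: false.
(b) requires |A ∩ B| / |A| ≥ 1/3: false.
(c) requires |A ∩ B| / |A| < 3/5: true.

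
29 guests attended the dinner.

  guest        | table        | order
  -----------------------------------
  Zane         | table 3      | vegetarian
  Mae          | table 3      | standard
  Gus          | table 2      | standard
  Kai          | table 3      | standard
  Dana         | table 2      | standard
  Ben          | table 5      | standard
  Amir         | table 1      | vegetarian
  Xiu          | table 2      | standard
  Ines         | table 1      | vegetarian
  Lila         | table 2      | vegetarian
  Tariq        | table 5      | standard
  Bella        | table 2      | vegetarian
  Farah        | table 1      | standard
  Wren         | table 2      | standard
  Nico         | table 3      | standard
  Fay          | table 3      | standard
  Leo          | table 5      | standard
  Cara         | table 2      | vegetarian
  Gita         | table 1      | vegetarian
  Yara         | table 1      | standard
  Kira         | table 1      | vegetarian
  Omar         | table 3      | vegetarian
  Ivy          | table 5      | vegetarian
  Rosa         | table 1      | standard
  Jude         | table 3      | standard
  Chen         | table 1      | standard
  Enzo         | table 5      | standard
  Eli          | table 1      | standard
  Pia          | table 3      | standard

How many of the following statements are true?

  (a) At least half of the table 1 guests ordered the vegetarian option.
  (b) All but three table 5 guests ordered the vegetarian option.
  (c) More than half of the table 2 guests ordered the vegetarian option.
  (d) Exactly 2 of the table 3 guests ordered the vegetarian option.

1

(a) table 1: |A| = 9, |A ∩ B| = 4; needs |A ∩ B| ≥ |A ∖ B| — false.
(b) table 5: |A| = 5, |A ∩ B| = 1; needs |A ∖ B| = 3 — false.
(c) table 2: |A| = 7, |A ∩ B| = 3; needs |A ∩ B| > |A ∖ B| — false.
(d) table 3: |A| = 8, |A ∩ B| = 2; needs |A ∩ B| = 2 — true.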